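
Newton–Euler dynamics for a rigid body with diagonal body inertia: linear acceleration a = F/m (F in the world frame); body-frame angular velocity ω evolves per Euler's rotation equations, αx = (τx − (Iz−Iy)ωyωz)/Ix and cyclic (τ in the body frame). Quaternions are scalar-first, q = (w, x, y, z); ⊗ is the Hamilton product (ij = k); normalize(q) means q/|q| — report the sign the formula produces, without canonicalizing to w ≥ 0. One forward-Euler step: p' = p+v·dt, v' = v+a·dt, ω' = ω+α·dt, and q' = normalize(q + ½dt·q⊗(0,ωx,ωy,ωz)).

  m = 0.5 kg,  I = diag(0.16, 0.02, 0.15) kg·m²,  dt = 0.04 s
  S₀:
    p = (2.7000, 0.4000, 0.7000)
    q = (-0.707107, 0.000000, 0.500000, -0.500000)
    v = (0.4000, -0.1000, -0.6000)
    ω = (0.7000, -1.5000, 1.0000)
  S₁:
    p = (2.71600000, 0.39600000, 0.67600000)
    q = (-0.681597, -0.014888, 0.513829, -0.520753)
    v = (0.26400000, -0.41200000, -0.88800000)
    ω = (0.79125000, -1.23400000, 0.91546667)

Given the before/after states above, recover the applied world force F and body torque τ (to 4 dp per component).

F = (-1.7000, -3.9000, -3.6000)
τ = (0.1700, 0.1400, -0.1700)

Δω = ω₁−ω₀ = (0.09125000, 0.26600000, -0.08453333)
gyro term ω₀×Iω₀ = (-0.1950, 0.0070, 0.1470)
I·α + gyro = (0.1700, 0.1400, -0.1700)
v₁ − v₀ = (-0.13600000, -0.31200000, -0.28800000)
F = m·Δv/dt = (-1.7000, -3.9000, -3.6000)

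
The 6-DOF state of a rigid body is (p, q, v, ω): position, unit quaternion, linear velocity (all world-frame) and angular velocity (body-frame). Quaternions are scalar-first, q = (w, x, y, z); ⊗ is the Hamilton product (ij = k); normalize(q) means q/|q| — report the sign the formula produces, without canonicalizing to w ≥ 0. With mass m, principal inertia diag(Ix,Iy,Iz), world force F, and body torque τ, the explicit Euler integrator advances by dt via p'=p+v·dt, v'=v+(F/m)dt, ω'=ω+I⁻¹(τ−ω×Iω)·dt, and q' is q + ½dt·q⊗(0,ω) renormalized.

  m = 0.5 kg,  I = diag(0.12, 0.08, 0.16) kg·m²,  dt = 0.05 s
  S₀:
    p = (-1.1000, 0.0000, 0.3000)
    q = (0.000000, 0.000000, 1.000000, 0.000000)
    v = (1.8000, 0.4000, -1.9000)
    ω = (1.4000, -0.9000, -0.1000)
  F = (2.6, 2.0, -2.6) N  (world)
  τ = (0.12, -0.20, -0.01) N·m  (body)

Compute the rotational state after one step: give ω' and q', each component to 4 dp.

α = I⁻¹(τ − ω×Iω) = (0.9400, -2.5700, -0.3775)
new body rate ω' = (1.4470, -1.0285, -0.1189)
q⊗(0,ω) = (0.9000000, -0.1000000, 0.0000000, -1.4000000)
updated quaternion q' = (0.0225, -0.0025, 0.9991, -0.0350)

ω' = (1.4470, -1.0285, -0.1189)
q' = (0.0225, -0.0025, 0.9991, -0.0350)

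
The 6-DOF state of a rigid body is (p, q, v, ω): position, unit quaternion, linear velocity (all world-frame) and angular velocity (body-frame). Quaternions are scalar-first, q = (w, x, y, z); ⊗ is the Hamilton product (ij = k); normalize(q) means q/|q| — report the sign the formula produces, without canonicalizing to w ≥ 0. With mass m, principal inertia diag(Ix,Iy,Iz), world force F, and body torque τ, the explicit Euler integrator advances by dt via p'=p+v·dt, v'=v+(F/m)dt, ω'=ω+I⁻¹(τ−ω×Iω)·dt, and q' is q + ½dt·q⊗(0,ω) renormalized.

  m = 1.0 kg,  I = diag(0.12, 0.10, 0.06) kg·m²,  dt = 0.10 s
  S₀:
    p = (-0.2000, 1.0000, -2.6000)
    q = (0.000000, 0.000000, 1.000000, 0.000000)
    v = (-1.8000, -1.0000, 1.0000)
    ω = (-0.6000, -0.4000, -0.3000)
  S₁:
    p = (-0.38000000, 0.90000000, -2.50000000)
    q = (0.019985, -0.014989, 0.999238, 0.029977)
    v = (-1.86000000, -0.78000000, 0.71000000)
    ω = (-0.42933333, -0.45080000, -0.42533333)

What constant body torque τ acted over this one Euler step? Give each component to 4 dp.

ω₁ − ω₀ = (0.17066667, -0.05080000, -0.12533333)
precession coupling = (-0.0048, 0.0108, -0.0048)
applied torque τ = (0.2000, -0.0400, -0.0800)

τ = (0.2000, -0.0400, -0.0800)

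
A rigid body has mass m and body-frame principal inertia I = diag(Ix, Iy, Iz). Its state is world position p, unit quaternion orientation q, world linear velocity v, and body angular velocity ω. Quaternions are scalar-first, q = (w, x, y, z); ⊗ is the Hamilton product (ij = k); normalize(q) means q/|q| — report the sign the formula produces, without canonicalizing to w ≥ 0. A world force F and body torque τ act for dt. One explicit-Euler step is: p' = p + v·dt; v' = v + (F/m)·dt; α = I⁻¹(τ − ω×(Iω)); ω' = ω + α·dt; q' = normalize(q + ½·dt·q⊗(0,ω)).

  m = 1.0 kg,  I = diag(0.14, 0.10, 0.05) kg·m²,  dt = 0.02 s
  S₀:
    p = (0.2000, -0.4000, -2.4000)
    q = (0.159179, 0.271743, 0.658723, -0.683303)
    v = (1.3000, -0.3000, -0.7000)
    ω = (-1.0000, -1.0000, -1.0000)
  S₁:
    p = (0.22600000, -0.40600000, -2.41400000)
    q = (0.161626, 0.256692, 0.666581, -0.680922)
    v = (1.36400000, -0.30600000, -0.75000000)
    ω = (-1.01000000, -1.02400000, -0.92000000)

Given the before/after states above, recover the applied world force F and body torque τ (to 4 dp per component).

F = (3.2000, -0.3000, -2.5000)
τ = (-0.1200, -0.0300, 0.1600)

Δω = ω₁−ω₀ = (-0.01000000, -0.02400000, 0.08000000)
ω₀×(Iω₀) = (-0.0500, 0.0900, -0.0400)
τ = I·(Δω/dt) + ω₀×(Iω₀) = (-0.1200, -0.0300, 0.1600)
Δv = v₁−v₀ = (0.06400000, -0.00600000, -0.05000000)
m·(v₁−v₀)/dt = (3.2000, -0.3000, -2.5000)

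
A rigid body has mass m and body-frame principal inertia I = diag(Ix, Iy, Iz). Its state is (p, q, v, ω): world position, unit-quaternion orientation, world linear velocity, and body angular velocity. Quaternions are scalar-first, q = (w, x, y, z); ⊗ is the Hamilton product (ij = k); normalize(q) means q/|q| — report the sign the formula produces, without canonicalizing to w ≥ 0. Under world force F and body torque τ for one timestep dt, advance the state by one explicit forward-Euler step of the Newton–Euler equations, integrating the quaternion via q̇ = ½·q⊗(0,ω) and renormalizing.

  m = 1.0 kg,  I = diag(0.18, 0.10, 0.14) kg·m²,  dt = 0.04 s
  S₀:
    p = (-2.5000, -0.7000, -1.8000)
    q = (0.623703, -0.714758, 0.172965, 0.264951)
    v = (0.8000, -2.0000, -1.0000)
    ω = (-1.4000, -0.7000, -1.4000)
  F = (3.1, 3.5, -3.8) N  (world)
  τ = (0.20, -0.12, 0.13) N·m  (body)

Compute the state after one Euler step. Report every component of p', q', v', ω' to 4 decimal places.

linear accel F/m = (3.1000, 3.5000, -3.8000)
p + v·dt = (-2.4680, -0.7800, -1.8400)
new velocity v' = (0.9240, -1.8600, -1.1520)
gyro term ω×Iω = (0.0392, 0.0784, -0.0784)
α = I⁻¹(τ − ω×Iω) = (0.8933, -1.9840, 1.4886)
ω + α·dt = (-1.3643, -0.7794, -1.3405)
q⊗(0,ω) = (-0.5086543, -0.9298695, -1.8081847, -0.1307026)
q + ½dt·q⊗(0,ω), renormalized = (0.6130, -0.7327, 0.1367, 0.2621)

p' = (-2.4680, -0.7800, -1.8400)
q' = (0.6130, -0.7327, 0.1367, 0.2621)
v' = (0.9240, -1.8600, -1.1520)
ω' = (-1.3643, -0.7794, -1.3405)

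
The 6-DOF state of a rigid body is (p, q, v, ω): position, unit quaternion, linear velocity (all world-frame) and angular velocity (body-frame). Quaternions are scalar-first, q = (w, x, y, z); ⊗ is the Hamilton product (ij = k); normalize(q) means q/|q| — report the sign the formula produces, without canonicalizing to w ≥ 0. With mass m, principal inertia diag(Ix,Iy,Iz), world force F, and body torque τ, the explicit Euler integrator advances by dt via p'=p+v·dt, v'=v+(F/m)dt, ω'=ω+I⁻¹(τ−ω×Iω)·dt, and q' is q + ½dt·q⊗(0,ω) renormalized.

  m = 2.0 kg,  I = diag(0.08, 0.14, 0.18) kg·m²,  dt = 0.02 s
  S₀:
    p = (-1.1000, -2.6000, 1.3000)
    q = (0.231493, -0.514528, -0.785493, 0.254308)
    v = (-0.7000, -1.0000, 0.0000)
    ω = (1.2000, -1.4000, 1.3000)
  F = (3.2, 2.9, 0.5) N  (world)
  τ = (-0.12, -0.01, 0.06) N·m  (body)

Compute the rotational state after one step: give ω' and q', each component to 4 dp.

precession coupling ω×(Iω) = (-0.0728, -0.1560, -0.1008)
(τ − ω×Iω)/I = (-0.5900, 1.0429, 0.8933)
ω + α·dt = (1.1882, -1.3791, 1.3179)
Hamilton product q⊗(0,ω) = (-0.8128570, -0.3873181, 0.6499658, 1.9638717)
q + ½dt·q⊗(0,ω), renormalized = (0.2233, -0.5183, -0.7788, 0.2739)

ω' = (1.1882, -1.3791, 1.3179)
q' = (0.2233, -0.5183, -0.7788, 0.2739)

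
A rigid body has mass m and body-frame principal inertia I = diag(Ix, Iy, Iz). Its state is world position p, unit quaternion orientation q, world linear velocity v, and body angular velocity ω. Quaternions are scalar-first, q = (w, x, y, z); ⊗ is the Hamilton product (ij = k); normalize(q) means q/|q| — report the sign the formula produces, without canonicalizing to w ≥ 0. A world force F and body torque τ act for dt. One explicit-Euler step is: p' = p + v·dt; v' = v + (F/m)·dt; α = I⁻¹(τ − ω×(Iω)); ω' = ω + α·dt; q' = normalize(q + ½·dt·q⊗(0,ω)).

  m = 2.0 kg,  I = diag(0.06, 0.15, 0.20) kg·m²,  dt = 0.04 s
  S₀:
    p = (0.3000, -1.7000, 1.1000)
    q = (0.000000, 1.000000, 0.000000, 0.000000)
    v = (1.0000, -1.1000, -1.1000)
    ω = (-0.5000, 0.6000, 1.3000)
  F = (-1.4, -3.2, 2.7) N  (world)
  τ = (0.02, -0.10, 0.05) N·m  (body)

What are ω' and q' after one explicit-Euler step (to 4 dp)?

gyro term ω×Iω = (0.0390, 0.0910, -0.0270)
angular accel α = (-0.3167, -1.2733, 0.3850)
ω + α·dt = (-0.5127, 0.5491, 1.3154)
Hamilton product q⊗(0,ω) = (0.5000000, 0.0000000, -1.3000000, 0.6000000)
updated quaternion q' = (0.0100, 0.9995, -0.0260, 0.0120)

ω' = (-0.5127, 0.5491, 1.3154)
q' = (0.0100, 0.9995, -0.0260, 0.0120)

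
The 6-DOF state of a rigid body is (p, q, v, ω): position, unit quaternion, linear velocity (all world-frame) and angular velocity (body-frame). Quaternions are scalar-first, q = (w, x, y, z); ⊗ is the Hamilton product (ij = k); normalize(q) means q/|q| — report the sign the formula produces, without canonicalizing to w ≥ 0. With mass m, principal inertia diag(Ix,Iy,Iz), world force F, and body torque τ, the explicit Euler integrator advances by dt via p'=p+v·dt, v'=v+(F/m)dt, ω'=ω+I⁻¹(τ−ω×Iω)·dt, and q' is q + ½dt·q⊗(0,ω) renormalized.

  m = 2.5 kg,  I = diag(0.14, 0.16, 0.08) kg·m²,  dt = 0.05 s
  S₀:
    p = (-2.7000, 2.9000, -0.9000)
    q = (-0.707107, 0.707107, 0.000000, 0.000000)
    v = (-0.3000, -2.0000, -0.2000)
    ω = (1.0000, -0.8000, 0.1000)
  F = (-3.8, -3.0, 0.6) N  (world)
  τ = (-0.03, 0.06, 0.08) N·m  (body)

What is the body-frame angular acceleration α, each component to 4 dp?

gyro term ω×Iω = (0.0064, 0.0060, -0.0160)
angular accel α = (-0.2600, 0.3375, 1.2000)

α = (-0.2600, 0.3375, 1.2000)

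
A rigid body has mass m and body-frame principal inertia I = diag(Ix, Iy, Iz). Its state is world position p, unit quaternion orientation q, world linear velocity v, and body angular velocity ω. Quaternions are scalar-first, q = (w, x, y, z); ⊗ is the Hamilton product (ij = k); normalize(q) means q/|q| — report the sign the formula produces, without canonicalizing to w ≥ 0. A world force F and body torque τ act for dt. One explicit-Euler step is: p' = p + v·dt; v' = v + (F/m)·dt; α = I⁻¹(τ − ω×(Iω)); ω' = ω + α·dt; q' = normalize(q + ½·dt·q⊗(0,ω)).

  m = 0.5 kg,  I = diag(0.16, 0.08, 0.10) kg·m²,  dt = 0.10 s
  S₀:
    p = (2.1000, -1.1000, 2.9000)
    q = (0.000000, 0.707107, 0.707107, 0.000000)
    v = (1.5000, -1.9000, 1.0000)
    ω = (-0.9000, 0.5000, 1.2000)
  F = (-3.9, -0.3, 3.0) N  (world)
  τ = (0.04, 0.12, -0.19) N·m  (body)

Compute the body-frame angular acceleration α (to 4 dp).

ω×(Iω) gyroscopic = (0.0120, -0.0648, 0.0360)
α = I⁻¹(τ − ω×Iω) = (0.1750, 2.3100, -2.2600)

α = (0.1750, 2.3100, -2.2600)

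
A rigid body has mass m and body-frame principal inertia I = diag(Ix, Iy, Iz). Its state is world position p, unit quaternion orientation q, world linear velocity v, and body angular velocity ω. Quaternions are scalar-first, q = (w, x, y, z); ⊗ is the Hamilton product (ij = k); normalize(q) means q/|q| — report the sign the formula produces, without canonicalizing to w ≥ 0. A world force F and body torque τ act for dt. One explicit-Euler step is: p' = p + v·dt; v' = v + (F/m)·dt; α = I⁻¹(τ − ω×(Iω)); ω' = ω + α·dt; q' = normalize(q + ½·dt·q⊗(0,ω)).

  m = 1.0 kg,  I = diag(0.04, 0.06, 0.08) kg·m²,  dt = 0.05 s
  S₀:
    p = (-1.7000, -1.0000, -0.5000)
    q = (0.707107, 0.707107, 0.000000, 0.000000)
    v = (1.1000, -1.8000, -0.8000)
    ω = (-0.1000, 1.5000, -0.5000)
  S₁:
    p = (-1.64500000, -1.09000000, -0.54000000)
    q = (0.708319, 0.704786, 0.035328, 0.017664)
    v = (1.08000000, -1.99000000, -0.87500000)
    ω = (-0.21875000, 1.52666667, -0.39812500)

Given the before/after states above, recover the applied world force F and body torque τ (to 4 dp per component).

Δω = ω₁−ω₀ = (-0.11875000, 0.02666667, 0.10187500)
I·α + gyro = (-0.1100, 0.0300, 0.1600)
v₁ − v₀ = (-0.02000000, -0.19000000, -0.07500000)
F = m·Δv/dt = (-0.4000, -3.8000, -1.5000)

F = (-0.4000, -3.8000, -1.5000)
τ = (-0.1100, 0.0300, 0.1600)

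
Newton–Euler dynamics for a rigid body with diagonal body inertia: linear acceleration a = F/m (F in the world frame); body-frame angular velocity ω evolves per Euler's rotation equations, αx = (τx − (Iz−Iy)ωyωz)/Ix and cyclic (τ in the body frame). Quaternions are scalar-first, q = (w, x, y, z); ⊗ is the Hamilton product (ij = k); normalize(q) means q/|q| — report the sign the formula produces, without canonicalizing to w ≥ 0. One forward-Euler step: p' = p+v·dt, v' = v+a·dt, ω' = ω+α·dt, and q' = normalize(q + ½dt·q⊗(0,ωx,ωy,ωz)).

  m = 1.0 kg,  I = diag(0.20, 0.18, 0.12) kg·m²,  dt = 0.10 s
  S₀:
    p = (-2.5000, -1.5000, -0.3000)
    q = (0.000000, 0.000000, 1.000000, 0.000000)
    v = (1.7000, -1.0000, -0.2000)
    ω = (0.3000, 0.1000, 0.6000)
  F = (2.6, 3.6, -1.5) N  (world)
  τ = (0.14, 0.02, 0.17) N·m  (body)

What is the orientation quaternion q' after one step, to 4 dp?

2q̇ = q⊗(0,ω) = (-0.1000000, 0.6000000, 0.0000000, -0.3000000)
q + ½dt·q⊗(0,ω), renormalized = (-0.0050, 0.0300, 0.9994, -0.0150)

q' = (-0.0050, 0.0300, 0.9994, -0.0150)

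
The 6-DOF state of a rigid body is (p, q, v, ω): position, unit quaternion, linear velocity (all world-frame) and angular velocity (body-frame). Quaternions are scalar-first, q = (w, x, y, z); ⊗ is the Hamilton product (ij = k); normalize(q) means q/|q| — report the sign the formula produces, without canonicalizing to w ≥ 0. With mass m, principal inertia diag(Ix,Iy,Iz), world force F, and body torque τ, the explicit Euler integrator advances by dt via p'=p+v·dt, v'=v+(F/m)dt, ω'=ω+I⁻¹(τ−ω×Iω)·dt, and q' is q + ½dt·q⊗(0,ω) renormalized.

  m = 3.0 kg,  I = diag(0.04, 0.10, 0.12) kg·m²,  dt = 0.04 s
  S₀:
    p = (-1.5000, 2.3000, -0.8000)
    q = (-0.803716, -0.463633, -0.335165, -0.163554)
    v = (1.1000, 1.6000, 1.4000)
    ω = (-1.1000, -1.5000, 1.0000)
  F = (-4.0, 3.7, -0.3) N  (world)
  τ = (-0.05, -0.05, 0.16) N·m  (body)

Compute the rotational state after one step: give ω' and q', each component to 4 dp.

ω' = (-1.1200, -1.5552, 1.0203)
q' = (-0.8200, -0.4572, -0.2979, -0.1729)

ω×(Iω) gyroscopic = (-0.0300, 0.0880, 0.0990)
angular accel α = (-0.5000, -1.3800, 0.5083)
ω + α·dt = (-1.1200, -1.5552, 1.0203)
2q̇ = q⊗(0,ω) = (-0.8491898, 0.3035916, 1.8491164, -0.4769480)
updated quaternion q' = (-0.8200, -0.4572, -0.2979, -0.1729)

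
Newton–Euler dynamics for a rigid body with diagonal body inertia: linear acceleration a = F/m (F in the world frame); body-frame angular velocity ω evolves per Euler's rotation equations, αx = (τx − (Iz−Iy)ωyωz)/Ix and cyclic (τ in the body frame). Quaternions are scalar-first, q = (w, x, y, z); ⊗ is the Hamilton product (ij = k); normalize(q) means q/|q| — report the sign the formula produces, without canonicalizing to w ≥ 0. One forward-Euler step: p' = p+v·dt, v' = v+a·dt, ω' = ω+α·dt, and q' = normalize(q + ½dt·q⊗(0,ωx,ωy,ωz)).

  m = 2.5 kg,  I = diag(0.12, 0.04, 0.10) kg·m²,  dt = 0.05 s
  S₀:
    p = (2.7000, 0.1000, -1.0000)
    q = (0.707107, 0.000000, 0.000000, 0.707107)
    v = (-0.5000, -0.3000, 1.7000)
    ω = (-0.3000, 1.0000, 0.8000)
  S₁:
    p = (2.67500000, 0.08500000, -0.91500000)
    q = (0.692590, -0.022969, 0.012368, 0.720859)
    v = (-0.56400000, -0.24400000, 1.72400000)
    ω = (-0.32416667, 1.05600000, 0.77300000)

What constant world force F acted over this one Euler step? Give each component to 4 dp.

F = (-3.2000, 2.8000, 1.2000)

v₁ − v₀ = (-0.06400000, 0.05600000, 0.02400000)
applied force F = (-3.2000, 2.8000, 1.2000)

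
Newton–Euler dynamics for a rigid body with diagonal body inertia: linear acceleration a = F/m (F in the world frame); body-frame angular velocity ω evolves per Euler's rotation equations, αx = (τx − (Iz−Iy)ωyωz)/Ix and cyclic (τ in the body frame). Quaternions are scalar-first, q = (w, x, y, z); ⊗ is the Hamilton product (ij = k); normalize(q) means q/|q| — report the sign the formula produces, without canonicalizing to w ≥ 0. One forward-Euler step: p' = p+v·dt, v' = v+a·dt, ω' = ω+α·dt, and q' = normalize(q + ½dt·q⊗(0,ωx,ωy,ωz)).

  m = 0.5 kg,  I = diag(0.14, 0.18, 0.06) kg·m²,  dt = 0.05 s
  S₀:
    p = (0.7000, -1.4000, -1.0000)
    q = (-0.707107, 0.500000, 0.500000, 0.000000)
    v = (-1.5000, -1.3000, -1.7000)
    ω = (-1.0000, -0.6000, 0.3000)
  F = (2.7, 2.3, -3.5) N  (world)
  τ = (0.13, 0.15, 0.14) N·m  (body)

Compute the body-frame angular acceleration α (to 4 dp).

α = (0.7743, 0.9667, 1.9333)

ω×(Iω) gyroscopic = (0.0216, -0.0240, 0.0240)
(τ − ω×Iω)/I = (0.7743, 0.9667, 1.9333)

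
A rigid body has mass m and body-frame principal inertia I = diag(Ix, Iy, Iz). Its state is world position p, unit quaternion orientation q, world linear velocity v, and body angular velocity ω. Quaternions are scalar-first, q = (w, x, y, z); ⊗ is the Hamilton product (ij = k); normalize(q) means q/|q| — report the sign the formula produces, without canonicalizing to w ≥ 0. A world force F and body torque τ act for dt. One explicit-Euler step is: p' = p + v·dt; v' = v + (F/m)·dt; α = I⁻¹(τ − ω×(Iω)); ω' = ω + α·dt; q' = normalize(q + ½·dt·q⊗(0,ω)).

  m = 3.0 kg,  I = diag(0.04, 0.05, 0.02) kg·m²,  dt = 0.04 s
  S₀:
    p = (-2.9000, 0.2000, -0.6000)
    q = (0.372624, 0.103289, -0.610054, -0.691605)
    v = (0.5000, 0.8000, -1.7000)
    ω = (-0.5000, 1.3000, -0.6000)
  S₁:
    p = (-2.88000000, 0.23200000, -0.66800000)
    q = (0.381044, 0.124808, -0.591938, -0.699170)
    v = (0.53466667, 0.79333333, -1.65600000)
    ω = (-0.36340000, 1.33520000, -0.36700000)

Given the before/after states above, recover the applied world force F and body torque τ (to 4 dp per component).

ω₁ − ω₀ = (0.13660000, 0.03520000, 0.23300000)
τ = I·(Δω/dt) + ω₀×(Iω₀) = (0.1600, 0.0500, 0.1100)
Δv = v₁−v₀ = (0.03466667, -0.00666667, 0.04400000)
m·(v₁−v₀)/dt = (2.6000, -0.5000, 3.3000)

F = (2.6000, -0.5000, 3.3000)
τ = (0.1600, 0.0500, 0.1100)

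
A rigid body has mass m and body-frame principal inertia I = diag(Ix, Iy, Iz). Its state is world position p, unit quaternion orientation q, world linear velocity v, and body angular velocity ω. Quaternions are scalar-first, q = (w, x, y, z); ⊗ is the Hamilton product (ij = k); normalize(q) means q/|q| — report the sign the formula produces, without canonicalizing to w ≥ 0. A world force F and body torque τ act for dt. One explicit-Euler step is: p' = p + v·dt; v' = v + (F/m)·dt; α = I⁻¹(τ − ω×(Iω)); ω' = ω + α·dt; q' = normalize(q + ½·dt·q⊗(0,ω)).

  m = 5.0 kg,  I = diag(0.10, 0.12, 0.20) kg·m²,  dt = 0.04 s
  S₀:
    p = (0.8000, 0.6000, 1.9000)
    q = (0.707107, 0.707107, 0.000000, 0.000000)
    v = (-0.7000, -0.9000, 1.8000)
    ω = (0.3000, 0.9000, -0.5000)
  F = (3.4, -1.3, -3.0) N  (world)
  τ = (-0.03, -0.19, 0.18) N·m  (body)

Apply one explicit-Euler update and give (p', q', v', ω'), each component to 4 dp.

new position p' = (0.7720, 0.5640, 1.9720)
v + (F/m)dt = (-0.6728, -0.9104, 1.7760)
gyro term ω×Iω = (-0.0360, 0.0150, 0.0054)
(τ − ω×Iω)/I = (0.0600, -1.7083, 0.8730)
ω' = ω + α·dt = (0.3024, 0.8317, -0.4651)
q⊗(0,ω) = (-0.2121321, 0.2121321, 0.9899498, 0.2828428)
updated quaternion q' = (0.7027, 0.7112, 0.0198, 0.0057)

p' = (0.7720, 0.5640, 1.9720)
q' = (0.7027, 0.7112, 0.0198, 0.0057)
v' = (-0.6728, -0.9104, 1.7760)
ω' = (0.3024, 0.8317, -0.4651)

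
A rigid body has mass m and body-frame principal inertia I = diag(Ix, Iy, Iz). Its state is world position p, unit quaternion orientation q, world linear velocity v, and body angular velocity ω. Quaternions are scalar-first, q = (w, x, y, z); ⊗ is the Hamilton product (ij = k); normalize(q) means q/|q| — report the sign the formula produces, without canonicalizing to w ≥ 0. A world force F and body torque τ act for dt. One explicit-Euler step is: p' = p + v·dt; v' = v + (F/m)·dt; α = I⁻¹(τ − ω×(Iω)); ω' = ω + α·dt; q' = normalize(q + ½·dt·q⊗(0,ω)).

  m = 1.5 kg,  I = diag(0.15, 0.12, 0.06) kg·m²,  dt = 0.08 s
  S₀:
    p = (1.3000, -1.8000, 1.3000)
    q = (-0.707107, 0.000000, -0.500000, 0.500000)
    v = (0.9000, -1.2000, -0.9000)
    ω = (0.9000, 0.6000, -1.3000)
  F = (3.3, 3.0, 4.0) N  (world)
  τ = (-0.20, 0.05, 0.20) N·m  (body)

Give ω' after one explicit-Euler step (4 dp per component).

α = I⁻¹(τ − ω×Iω) = (-1.6453, 1.2942, 3.6033)
ω' = ω + α·dt = (0.7684, 0.7035, -1.0117)

ω' = (0.7684, 0.7035, -1.0117)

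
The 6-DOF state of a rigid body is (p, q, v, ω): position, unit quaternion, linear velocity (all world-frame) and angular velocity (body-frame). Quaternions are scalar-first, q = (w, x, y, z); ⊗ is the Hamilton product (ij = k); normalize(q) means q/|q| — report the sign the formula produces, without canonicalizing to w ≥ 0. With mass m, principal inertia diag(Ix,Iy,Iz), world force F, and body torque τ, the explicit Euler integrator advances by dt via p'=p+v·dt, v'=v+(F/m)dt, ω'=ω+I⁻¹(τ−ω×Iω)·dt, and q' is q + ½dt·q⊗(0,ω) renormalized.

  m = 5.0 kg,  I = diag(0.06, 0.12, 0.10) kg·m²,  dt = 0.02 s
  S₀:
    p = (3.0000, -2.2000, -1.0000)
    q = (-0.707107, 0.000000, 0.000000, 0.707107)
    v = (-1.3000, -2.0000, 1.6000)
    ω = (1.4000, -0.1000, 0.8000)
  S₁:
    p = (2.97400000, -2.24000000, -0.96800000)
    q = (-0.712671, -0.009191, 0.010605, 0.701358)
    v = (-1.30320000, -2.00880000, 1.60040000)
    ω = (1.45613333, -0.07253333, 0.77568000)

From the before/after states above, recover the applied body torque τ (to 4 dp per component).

τ = (0.1700, 0.1200, -0.1300)

ω₁ − ω₀ = (0.05613333, 0.02746667, -0.02432000)
I·α + gyro = (0.1700, 0.1200, -0.1300)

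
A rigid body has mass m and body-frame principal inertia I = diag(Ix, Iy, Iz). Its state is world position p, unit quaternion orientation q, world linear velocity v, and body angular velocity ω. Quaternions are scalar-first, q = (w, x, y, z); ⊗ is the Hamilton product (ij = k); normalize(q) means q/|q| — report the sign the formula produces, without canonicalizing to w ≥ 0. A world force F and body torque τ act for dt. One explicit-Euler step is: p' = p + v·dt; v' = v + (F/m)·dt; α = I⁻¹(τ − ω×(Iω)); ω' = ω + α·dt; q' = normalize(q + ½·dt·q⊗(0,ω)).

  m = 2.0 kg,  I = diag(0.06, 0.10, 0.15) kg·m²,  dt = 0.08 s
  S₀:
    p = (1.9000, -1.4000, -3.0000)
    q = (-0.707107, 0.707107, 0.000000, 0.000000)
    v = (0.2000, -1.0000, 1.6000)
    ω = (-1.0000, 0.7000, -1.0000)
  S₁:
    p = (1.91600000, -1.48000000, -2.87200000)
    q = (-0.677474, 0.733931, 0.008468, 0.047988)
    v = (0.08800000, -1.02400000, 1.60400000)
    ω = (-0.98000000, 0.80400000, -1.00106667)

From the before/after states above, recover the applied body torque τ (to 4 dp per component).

τ = (-0.0200, 0.0400, -0.0300)

ω₁ − ω₀ = (0.02000000, 0.10400000, -0.00106667)
ω₀×(Iω₀) = (-0.0350, -0.0900, -0.0280)
τ = I·(Δω/dt) + ω₀×(Iω₀) = (-0.0200, 0.0400, -0.0300)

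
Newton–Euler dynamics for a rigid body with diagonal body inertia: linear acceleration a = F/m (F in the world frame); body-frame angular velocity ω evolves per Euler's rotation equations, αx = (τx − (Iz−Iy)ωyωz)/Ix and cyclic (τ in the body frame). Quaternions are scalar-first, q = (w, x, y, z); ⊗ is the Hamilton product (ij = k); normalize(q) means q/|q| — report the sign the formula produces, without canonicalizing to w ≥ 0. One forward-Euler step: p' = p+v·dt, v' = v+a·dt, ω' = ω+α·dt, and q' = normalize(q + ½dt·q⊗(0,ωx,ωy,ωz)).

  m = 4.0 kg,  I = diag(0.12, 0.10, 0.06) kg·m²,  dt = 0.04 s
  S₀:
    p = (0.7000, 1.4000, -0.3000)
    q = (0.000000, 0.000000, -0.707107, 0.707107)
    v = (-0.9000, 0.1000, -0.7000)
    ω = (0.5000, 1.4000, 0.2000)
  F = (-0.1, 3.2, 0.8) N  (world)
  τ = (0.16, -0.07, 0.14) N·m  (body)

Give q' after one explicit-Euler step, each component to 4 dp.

q' = (0.0170, -0.0226, -0.6997, 0.7139)

q⊗(0,ω) = (0.8485284, -1.1313712, 0.3535535, 0.3535535)
q + ½dt·q⊗(0,ω), renormalized = (0.0170, -0.0226, -0.6997, 0.7139)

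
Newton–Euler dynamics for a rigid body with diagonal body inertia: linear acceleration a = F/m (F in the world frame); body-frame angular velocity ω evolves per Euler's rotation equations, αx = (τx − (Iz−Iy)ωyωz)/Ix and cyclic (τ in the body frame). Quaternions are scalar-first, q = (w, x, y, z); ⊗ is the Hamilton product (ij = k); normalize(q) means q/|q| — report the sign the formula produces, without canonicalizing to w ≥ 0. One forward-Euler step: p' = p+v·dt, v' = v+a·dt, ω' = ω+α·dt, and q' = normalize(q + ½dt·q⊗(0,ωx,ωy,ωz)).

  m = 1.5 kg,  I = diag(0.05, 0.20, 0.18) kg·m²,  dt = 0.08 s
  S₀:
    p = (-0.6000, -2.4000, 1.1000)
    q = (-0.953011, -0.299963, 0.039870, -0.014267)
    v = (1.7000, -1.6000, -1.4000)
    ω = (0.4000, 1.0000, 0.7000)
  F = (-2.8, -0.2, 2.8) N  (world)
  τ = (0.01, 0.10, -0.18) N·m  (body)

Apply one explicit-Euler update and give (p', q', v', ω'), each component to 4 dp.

a = F/m = (-1.8667, -0.1333, 1.8667)
p' = p + v·dt = (-0.4640, -2.5280, 0.9880)
v' = v + a·dt = (1.5507, -1.6107, -1.2507)
ω×(Iω) gyroscopic = (-0.0140, -0.0364, 0.0600)
α = I⁻¹(τ − ω×Iω) = (0.4800, 0.6820, -1.3333)
new body rate ω' = (0.4384, 1.0546, 0.5933)
q⊗(0,ω) = (0.0901021, -0.3390284, -0.7487437, -0.9830187)
q + ½dt·q⊗(0,ω), renormalized = (-0.9482, -0.3131, 0.0099, -0.0535)

p' = (-0.4640, -2.5280, 0.9880)
q' = (-0.9482, -0.3131, 0.0099, -0.0535)
v' = (1.5507, -1.6107, -1.2507)
ω' = (0.4384, 1.0546, 0.5933)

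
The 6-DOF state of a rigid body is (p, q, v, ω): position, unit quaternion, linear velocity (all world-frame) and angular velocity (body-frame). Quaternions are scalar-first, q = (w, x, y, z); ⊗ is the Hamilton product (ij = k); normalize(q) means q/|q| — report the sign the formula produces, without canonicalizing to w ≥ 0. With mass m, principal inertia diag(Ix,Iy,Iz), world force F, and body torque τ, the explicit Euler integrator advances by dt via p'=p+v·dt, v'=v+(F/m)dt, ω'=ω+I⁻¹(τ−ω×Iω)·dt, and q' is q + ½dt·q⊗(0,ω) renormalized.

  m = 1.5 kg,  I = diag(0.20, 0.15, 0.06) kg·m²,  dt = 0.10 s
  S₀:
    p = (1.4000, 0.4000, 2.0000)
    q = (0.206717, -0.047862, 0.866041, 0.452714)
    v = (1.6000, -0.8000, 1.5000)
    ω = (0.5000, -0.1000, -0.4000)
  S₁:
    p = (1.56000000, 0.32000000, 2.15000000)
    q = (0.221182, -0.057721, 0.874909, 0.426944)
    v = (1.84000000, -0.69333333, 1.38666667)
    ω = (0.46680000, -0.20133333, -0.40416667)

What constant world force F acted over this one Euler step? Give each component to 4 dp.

F = (3.6000, 1.6000, -1.7000)

Δv = v₁−v₀ = (0.24000000, 0.10666667, -0.11333333)
F = m·Δv/dt = (3.6000, 1.6000, -1.7000)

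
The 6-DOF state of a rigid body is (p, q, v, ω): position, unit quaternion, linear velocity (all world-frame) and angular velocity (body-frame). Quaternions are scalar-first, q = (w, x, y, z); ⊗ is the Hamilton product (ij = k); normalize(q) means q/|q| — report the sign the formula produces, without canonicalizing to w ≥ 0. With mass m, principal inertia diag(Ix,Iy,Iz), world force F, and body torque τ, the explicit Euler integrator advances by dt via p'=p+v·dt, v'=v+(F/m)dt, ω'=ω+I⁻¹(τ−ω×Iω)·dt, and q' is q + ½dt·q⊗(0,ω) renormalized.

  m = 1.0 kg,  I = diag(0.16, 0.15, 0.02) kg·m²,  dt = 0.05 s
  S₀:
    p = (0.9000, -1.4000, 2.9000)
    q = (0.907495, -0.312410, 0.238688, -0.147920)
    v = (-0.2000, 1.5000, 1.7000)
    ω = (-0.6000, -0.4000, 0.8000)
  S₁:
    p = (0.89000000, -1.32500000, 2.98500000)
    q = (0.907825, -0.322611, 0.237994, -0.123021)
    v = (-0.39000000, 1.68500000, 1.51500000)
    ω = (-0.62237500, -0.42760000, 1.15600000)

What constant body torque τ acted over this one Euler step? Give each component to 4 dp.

τ = (-0.0300, -0.1500, 0.1400)

ω₁ − ω₀ = (-0.02237500, -0.02760000, 0.35600000)
gyro term ω₀×Iω₀ = (0.0416, -0.0672, -0.0024)
applied torque τ = (-0.0300, -0.1500, 0.1400)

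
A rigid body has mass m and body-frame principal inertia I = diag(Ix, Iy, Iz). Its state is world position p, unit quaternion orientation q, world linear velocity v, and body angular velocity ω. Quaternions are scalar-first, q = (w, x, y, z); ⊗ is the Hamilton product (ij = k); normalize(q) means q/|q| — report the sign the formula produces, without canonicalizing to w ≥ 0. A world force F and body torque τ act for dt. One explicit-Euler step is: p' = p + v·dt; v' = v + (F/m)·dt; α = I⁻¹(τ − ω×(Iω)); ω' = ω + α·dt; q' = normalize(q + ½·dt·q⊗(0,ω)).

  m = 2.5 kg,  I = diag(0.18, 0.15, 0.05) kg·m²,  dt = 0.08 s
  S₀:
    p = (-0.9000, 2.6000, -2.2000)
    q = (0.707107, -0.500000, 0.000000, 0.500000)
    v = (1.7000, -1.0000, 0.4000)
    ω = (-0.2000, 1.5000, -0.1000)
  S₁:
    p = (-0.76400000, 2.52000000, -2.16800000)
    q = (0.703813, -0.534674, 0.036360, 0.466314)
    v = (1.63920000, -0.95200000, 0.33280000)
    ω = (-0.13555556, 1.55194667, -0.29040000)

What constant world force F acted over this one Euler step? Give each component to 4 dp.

Δv = v₁−v₀ = (-0.06080000, 0.04800000, -0.06720000)
m·(v₁−v₀)/dt = (-1.9000, 1.5000, -2.1000)

F = (-1.9000, 1.5000, -2.1000)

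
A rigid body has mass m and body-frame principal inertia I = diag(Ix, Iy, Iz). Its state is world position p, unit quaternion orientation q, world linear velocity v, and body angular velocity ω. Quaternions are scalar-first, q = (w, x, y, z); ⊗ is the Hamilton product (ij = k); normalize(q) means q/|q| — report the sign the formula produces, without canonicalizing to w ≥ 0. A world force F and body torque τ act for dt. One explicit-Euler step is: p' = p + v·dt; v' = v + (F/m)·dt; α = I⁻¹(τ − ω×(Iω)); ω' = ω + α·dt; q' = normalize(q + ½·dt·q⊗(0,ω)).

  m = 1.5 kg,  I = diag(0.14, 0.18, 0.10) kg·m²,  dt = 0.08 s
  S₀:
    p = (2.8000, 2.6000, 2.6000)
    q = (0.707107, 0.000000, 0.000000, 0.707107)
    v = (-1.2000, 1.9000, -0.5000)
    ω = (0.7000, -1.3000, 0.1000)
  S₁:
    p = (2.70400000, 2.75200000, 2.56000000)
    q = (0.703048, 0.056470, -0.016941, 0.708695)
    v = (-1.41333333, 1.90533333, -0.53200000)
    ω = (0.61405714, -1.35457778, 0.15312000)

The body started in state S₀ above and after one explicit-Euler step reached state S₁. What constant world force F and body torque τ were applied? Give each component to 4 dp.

F = (-4.0000, 0.1000, -0.6000)
τ = (-0.1400, -0.1200, 0.0300)

rate change Δω = (-0.08594286, -0.05457778, 0.05312000)
precession coupling = (0.0104, 0.0028, -0.0364)
τ = I·(Δω/dt) + ω₀×(Iω₀) = (-0.1400, -0.1200, 0.0300)
v₁ − v₀ = (-0.21333333, 0.00533333, -0.03200000)
m·(v₁−v₀)/dt = (-4.0000, 0.1000, -0.6000)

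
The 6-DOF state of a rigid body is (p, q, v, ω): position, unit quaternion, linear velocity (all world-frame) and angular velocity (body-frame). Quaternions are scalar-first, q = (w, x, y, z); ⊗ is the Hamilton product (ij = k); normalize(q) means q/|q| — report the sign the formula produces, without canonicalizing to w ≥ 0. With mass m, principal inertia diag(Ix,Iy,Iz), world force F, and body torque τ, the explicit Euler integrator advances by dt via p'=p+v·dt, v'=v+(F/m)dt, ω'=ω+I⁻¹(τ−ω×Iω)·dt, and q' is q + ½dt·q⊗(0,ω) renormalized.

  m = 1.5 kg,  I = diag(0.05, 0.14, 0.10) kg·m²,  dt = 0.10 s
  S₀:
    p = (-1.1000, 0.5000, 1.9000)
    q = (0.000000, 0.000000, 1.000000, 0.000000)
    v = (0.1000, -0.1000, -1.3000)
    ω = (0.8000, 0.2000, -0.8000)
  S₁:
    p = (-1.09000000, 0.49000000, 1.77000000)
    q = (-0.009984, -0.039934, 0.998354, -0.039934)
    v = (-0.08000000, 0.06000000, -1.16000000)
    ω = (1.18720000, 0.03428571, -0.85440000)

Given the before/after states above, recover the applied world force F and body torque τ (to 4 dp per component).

Δv = v₁−v₀ = (-0.18000000, 0.16000000, 0.14000000)
applied force F = (-2.7000, 2.4000, 2.1000)
Δω = ω₁−ω₀ = (0.38720000, -0.16571429, -0.05440000)
applied torque τ = (0.2000, -0.2000, -0.0400)

F = (-2.7000, 2.4000, 2.1000)
τ = (0.2000, -0.2000, -0.0400)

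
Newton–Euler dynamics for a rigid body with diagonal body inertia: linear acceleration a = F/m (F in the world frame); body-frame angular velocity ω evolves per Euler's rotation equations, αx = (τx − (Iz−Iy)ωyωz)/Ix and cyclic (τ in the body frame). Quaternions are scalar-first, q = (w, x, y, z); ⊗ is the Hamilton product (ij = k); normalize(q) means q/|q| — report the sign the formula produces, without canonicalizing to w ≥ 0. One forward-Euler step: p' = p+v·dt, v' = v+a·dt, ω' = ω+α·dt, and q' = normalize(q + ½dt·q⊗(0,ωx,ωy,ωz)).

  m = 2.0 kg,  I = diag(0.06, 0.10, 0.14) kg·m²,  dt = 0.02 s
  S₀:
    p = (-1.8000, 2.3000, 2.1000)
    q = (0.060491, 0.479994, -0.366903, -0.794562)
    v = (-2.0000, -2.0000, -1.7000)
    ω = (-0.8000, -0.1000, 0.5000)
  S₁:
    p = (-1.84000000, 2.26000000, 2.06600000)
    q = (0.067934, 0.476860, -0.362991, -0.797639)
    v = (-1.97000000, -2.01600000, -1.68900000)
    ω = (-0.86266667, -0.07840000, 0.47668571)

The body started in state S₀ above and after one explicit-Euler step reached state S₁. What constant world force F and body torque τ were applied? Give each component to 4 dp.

Δω = ω₁−ω₀ = (-0.06266667, 0.02160000, -0.02331429)
applied torque τ = (-0.1900, 0.1400, -0.1600)
v₁ − v₀ = (0.03000000, -0.01600000, 0.01100000)
F = m·Δv/dt = (3.0000, -1.6000, 1.1000)

F = (3.0000, -1.6000, 1.1000)
τ = (-0.1900, 0.1400, -0.1600)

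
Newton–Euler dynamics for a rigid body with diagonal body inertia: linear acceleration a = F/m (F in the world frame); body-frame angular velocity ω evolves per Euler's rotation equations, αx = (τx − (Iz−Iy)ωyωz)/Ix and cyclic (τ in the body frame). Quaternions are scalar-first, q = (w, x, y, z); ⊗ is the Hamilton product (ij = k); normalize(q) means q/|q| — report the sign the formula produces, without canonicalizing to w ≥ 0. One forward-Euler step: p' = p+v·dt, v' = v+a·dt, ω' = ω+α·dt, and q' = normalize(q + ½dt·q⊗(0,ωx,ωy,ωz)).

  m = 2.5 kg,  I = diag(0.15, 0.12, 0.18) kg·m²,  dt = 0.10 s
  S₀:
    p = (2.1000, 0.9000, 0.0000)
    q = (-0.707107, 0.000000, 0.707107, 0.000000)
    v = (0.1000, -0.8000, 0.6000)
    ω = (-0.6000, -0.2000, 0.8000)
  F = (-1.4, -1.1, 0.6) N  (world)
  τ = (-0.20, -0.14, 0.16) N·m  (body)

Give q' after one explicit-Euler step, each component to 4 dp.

q' = (-0.6991, 0.0494, 0.7133, -0.0071)

q⊗(0,ω) = (0.1414214, 0.9899498, 0.1414214, -0.1414214)
q + ½dt·q⊗(0,ω), renormalized = (-0.6991, 0.0494, 0.7133, -0.0071)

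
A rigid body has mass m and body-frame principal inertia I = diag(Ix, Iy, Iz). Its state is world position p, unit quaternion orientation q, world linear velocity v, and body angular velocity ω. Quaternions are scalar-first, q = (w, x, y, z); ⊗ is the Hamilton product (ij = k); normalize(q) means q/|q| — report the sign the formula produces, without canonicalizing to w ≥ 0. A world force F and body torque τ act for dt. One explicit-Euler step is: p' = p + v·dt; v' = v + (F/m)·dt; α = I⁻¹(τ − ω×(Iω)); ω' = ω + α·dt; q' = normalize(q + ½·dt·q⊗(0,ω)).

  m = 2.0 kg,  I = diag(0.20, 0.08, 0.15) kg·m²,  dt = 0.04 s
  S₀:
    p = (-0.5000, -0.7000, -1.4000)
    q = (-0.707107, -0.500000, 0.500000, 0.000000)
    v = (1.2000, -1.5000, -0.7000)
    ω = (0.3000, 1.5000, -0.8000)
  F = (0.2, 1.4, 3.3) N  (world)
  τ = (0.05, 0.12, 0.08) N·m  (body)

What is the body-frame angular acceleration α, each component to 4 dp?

α = (0.6700, 1.6500, 0.8933)

gyro term ω×Iω = (-0.0840, -0.0120, -0.0540)
α = I⁻¹(τ − ω×Iω) = (0.6700, 1.6500, 0.8933)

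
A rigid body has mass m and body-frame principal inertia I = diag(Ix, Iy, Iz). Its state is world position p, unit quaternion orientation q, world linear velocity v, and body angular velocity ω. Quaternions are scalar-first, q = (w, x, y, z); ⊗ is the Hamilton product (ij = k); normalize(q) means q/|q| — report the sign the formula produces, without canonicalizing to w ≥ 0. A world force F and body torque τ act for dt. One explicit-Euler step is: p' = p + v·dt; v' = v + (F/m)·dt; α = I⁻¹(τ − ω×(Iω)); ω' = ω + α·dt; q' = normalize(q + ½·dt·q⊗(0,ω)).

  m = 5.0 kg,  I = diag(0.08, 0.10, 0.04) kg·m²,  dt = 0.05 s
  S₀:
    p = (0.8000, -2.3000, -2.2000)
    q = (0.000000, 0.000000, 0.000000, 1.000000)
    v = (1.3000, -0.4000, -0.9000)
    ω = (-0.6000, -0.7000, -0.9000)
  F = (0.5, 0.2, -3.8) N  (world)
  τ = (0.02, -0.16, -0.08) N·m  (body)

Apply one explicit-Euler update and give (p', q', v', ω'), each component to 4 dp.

ω×(Iω) gyroscopic = (-0.0378, 0.0216, 0.0084)
α = I⁻¹(τ − ω×Iω) = (0.7225, -1.8160, -2.2100)
ω' = ω + α·dt = (-0.5639, -0.7908, -1.0105)
2q̇ = q⊗(0,ω) = (0.9000000, 0.7000000, -0.6000000, 0.0000000)
q' = normalize(q + ½dt·q⊗(0,ω)) = (0.0225, 0.0175, -0.0150, 0.9995)
a = F/m = (0.1000, 0.0400, -0.7600)
new position p' = (0.8650, -2.3200, -2.2450)
new velocity v' = (1.3050, -0.3980, -0.9380)

p' = (0.8650, -2.3200, -2.2450)
q' = (0.0225, 0.0175, -0.0150, 0.9995)
v' = (1.3050, -0.3980, -0.9380)
ω' = (-0.5639, -0.7908, -1.0105)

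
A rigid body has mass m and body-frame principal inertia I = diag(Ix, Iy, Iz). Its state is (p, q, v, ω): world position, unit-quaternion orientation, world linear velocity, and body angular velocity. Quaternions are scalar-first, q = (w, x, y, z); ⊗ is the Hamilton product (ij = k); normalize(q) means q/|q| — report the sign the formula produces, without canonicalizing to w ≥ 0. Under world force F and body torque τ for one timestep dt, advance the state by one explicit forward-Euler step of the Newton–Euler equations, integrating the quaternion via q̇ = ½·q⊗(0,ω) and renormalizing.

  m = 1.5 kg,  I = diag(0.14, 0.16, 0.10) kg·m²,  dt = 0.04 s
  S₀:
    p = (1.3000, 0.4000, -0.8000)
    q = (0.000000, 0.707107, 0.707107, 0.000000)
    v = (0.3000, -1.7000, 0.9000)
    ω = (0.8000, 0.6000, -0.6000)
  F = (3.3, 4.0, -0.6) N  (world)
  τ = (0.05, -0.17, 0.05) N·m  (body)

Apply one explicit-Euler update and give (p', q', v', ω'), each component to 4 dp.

p + v·dt = (1.3120, 0.3320, -0.7640)
v + (F/m)dt = (0.3880, -1.5933, 0.8840)
gyro term ω×Iω = (0.0216, -0.0192, 0.0096)
(τ − ω×Iω)/I = (0.2029, -0.9425, 0.4040)
new body rate ω' = (0.8081, 0.5623, -0.5838)
q⊗(0,ω) = (-0.9899498, -0.4242642, 0.4242642, -0.1414214)
q' = normalize(q + ½dt·q⊗(0,ω)) = (-0.0198, 0.6984, 0.7154, -0.0028)

p' = (1.3120, 0.3320, -0.7640)
q' = (-0.0198, 0.6984, 0.7154, -0.0028)
v' = (0.3880, -1.5933, 0.8840)
ω' = (0.8081, 0.5623, -0.5838)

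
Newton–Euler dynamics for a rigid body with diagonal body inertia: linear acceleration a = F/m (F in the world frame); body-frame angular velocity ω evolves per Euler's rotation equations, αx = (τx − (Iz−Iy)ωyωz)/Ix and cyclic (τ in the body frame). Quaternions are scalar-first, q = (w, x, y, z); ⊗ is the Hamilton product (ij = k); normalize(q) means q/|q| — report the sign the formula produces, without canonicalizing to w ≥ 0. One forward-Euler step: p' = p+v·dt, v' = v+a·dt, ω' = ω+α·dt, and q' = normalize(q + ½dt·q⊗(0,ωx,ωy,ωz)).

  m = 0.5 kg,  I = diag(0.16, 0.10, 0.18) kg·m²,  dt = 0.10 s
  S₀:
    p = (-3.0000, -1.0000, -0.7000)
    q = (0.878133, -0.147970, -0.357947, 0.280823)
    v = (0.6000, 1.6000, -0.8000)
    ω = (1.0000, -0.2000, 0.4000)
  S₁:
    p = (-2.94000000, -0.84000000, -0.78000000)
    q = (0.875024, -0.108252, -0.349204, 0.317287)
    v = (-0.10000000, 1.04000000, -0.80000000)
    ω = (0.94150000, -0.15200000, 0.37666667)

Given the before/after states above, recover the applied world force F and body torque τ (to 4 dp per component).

F = (-3.5000, -2.8000, 0.0000)
τ = (-0.1000, 0.0400, -0.0300)

velocity change Δv = (-0.70000000, -0.56000000, 0.00000000)
applied force F = (-3.5000, -2.8000, 0.0000)
Δω = ω₁−ω₀ = (-0.05850000, 0.04800000, -0.02333333)
applied torque τ = (-0.1000, 0.0400, -0.0300)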